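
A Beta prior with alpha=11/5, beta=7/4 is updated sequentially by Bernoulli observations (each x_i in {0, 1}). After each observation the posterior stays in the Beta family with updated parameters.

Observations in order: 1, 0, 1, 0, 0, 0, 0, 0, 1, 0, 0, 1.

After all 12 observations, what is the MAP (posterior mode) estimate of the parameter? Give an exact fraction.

obs 1: x=1 → posterior Beta(16/5, 7/4)
obs 2: x=0 → posterior Beta(16/5, 11/4)
obs 3: x=1 → posterior Beta(21/5, 11/4)
obs 4: x=0 → posterior Beta(21/5, 15/4)
obs 5: x=0 → posterior Beta(21/5, 19/4)
obs 6: x=0 → posterior Beta(21/5, 23/4)
obs 7: x=0 → posterior Beta(21/5, 27/4)
obs 8: x=0 → posterior Beta(21/5, 31/4)
obs 9: x=1 → posterior Beta(26/5, 31/4)
obs 10: x=0 → posterior Beta(26/5, 35/4)
obs 11: x=0 → posterior Beta(26/5, 39/4)
obs 12: x=1 → posterior Beta(31/5, 39/4)

104/279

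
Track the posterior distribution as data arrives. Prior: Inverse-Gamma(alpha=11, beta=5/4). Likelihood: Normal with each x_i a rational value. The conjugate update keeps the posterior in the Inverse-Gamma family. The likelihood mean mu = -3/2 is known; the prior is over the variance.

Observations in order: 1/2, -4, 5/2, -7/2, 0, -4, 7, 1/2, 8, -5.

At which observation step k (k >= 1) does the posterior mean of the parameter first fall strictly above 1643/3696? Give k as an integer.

k = 2

obs 1: x=1/2 → posterior Inverse-Gamma(23/2, 13/4)
obs 2: x=-4 → posterior Inverse-Gamma(12, 51/8)
obs 3: x=5/2 → posterior Inverse-Gamma(25/2, 115/8)
obs 4: x=-7/2 → posterior Inverse-Gamma(13, 131/8)
obs 5: x=0 → posterior Inverse-Gamma(27/2, 35/2)
obs 6: x=-4 → posterior Inverse-Gamma(14, 165/8)
obs 7: x=7 → posterior Inverse-Gamma(29/2, 227/4)
obs 8: x=1/2 → posterior Inverse-Gamma(15, 235/4)
obs 9: x=8 → posterior Inverse-Gamma(31/2, 831/8)
obs 10: x=-5 → posterior Inverse-Gamma(16, 110)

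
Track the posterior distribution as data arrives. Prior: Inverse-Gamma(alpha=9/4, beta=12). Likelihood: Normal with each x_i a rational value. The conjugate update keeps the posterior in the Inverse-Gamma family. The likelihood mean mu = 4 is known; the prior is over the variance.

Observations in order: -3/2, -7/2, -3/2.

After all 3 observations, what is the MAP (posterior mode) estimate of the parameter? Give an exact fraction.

obs 1: x=-3/2 → posterior Inverse-Gamma(11/4, 217/8)
obs 2: x=-7/2 → posterior Inverse-Gamma(13/4, 221/4)
obs 3: x=-3/2 → posterior Inverse-Gamma(15/4, 563/8)

563/38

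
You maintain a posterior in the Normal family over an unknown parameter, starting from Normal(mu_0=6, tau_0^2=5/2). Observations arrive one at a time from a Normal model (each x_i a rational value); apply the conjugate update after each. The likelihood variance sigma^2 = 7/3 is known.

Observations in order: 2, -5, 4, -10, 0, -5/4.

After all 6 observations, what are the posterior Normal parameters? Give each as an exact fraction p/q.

mu_0=-279/416, tau_0^2=35/104

obs 1: x=2 → posterior Normal(114/29, 35/29)
obs 2: x=-5 → posterior Normal(39/44, 35/44)
obs 3: x=4 → posterior Normal(99/59, 35/59)
obs 4: x=-10 → posterior Normal(-51/74, 35/74)
obs 5: x=0 → posterior Normal(-51/89, 35/89)
obs 6: x=-5/4 → posterior Normal(-279/416, 35/104)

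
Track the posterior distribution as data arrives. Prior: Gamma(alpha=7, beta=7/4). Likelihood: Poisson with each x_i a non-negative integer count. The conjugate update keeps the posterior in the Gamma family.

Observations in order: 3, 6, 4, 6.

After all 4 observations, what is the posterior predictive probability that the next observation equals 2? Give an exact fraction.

obs 1: x=3 → posterior Gamma(10, 11/4)
obs 2: x=6 → posterior Gamma(16, 15/4)
obs 3: x=4 → posterior Gamma(20, 19/4)
obs 4: x=6 → posterior Gamma(26, 23/4)

52842952064063105510175518567956687312/443426488243037769948249630619149892803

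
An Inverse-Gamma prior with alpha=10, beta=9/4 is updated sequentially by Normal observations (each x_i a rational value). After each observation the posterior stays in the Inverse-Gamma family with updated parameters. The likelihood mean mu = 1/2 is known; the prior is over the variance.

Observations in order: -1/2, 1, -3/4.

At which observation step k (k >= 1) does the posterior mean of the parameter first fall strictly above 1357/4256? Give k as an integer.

k = 3

obs 1: x=-1/2 → posterior Inverse-Gamma(21/2, 11/4)
obs 2: x=1 → posterior Inverse-Gamma(11, 23/8)
obs 3: x=-3/4 → posterior Inverse-Gamma(23/2, 117/32)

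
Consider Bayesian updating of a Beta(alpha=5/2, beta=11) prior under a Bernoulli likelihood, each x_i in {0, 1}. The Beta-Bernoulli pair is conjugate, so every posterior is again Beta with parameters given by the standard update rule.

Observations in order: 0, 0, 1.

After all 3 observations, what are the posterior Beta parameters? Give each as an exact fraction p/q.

alpha=7/2, beta=13

obs 1: x=0 → posterior Beta(5/2, 12)
obs 2: x=0 → posterior Beta(5/2, 13)
obs 3: x=1 → posterior Beta(7/2, 13)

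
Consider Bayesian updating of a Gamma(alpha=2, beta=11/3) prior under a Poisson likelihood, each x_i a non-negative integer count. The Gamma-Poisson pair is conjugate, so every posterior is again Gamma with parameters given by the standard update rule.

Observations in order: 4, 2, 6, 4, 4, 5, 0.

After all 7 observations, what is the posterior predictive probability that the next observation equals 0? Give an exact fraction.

obs 1: x=4 → posterior Gamma(6, 14/3)
obs 2: x=2 → posterior Gamma(8, 17/3)
obs 3: x=6 → posterior Gamma(14, 20/3)
obs 4: x=4 → posterior Gamma(18, 23/3)
obs 5: x=4 → posterior Gamma(22, 26/3)
obs 6: x=5 → posterior Gamma(27, 29/3)
obs 7: x=0 → posterior Gamma(27, 32/3)

43556142965880123323311949751266331066368/489595252003776134100131690502166748046875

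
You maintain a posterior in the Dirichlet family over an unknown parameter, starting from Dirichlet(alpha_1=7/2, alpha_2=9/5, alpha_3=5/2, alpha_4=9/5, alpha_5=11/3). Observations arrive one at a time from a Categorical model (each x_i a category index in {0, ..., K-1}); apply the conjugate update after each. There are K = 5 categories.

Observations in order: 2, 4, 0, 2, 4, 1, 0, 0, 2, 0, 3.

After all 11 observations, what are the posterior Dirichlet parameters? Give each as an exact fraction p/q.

obs 1: x=2 → posterior Dirichlet(7/2, 9/5, 7/2, 9/5, 11/3)
obs 2: x=4 → posterior Dirichlet(7/2, 9/5, 7/2, 9/5, 14/3)
obs 3: x=0 → posterior Dirichlet(9/2, 9/5, 7/2, 9/5, 14/3)
obs 4: x=2 → posterior Dirichlet(9/2, 9/5, 9/2, 9/5, 14/3)
obs 5: x=4 → posterior Dirichlet(9/2, 9/5, 9/2, 9/5, 17/3)
obs 6: x=1 → posterior Dirichlet(9/2, 14/5, 9/2, 9/5, 17/3)
obs 7: x=0 → posterior Dirichlet(11/2, 14/5, 9/2, 9/5, 17/3)
obs 8: x=0 → posterior Dirichlet(13/2, 14/5, 9/2, 9/5, 17/3)
obs 9: x=2 → posterior Dirichlet(13/2, 14/5, 11/2, 9/5, 17/3)
obs 10: x=0 → posterior Dirichlet(15/2, 14/5, 11/2, 9/5, 17/3)
obs 11: x=3 → posterior Dirichlet(15/2, 14/5, 11/2, 14/5, 17/3)

alpha_1=15/2, alpha_2=14/5, alpha_3=11/2, alpha_4=14/5, alpha_5=17/3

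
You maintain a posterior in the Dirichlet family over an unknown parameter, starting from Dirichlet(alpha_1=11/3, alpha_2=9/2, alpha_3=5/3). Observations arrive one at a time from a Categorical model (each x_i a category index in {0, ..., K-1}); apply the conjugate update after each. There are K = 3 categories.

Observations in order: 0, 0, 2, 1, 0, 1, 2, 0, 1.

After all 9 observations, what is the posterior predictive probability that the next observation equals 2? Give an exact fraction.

obs 1: x=0 → posterior Dirichlet(14/3, 9/2, 5/3)
obs 2: x=0 → posterior Dirichlet(17/3, 9/2, 5/3)
obs 3: x=2 → posterior Dirichlet(17/3, 9/2, 8/3)
obs 4: x=1 → posterior Dirichlet(17/3, 11/2, 8/3)
obs 5: x=0 → posterior Dirichlet(20/3, 11/2, 8/3)
obs 6: x=1 → posterior Dirichlet(20/3, 13/2, 8/3)
obs 7: x=2 → posterior Dirichlet(20/3, 13/2, 11/3)
obs 8: x=0 → posterior Dirichlet(23/3, 13/2, 11/3)
obs 9: x=1 → posterior Dirichlet(23/3, 15/2, 11/3)

22/113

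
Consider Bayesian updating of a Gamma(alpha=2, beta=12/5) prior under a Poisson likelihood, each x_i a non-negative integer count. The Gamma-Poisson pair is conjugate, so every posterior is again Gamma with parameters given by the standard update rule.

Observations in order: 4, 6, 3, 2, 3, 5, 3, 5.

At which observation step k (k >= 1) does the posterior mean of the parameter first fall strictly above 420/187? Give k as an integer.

obs 1: x=4 → posterior Gamma(6, 17/5)
obs 2: x=6 → posterior Gamma(12, 22/5)
obs 3: x=3 → posterior Gamma(15, 27/5)
obs 4: x=2 → posterior Gamma(17, 32/5)
obs 5: x=3 → posterior Gamma(20, 37/5)
obs 6: x=5 → posterior Gamma(25, 42/5)
obs 7: x=3 → posterior Gamma(28, 47/5)
obs 8: x=5 → posterior Gamma(33, 52/5)

k = 2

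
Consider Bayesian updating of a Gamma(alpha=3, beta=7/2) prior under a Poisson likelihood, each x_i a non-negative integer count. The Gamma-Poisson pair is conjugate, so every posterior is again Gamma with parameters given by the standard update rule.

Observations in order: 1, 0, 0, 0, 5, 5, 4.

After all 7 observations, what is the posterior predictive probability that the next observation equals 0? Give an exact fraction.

630880792396715529789561/3244150909895248285300369

obs 1: x=1 → posterior Gamma(4, 9/2)
obs 2: x=0 → posterior Gamma(4, 11/2)
obs 3: x=0 → posterior Gamma(4, 13/2)
obs 4: x=0 → posterior Gamma(4, 15/2)
obs 5: x=5 → posterior Gamma(9, 17/2)
obs 6: x=5 → posterior Gamma(14, 19/2)
obs 7: x=4 → posterior Gamma(18, 21/2)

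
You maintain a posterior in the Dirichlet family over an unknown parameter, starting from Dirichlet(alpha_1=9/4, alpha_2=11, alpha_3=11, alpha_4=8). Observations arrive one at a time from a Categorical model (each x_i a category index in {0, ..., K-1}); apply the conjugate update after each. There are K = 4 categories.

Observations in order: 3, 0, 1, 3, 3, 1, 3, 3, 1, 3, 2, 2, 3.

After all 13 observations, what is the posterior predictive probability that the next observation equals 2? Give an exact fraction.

obs 1: x=3 → posterior Dirichlet(9/4, 11, 11, 9)
obs 2: x=0 → posterior Dirichlet(13/4, 11, 11, 9)
obs 3: x=1 → posterior Dirichlet(13/4, 12, 11, 9)
obs 4: x=3 → posterior Dirichlet(13/4, 12, 11, 10)
obs 5: x=3 → posterior Dirichlet(13/4, 12, 11, 11)
obs 6: x=1 → posterior Dirichlet(13/4, 13, 11, 11)
obs 7: x=3 → posterior Dirichlet(13/4, 13, 11, 12)
obs 8: x=3 → posterior Dirichlet(13/4, 13, 11, 13)
obs 9: x=1 → posterior Dirichlet(13/4, 14, 11, 13)
obs 10: x=3 → posterior Dirichlet(13/4, 14, 11, 14)
obs 11: x=2 → posterior Dirichlet(13/4, 14, 12, 14)
obs 12: x=2 → posterior Dirichlet(13/4, 14, 13, 14)
obs 13: x=3 → posterior Dirichlet(13/4, 14, 13, 15)

52/181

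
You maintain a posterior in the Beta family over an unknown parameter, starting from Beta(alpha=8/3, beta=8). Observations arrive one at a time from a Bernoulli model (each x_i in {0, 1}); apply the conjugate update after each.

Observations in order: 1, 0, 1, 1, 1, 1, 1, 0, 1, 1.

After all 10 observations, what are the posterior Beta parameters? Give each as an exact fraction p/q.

obs 1: x=1 → posterior Beta(11/3, 8)
obs 2: x=0 → posterior Beta(11/3, 9)
obs 3: x=1 → posterior Beta(14/3, 9)
obs 4: x=1 → posterior Beta(17/3, 9)
obs 5: x=1 → posterior Beta(20/3, 9)
obs 6: x=1 → posterior Beta(23/3, 9)
obs 7: x=1 → posterior Beta(26/3, 9)
obs 8: x=0 → posterior Beta(26/3, 10)
obs 9: x=1 → posterior Beta(29/3, 10)
obs 10: x=1 → posterior Beta(32/3, 10)

alpha=32/3, beta=10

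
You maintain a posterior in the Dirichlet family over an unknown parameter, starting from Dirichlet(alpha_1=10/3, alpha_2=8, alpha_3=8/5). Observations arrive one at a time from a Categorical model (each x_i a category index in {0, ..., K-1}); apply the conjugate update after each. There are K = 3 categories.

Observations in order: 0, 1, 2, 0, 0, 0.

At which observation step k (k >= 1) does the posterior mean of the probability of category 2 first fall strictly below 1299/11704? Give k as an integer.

k = 2

obs 1: x=0 → posterior Dirichlet(13/3, 8, 8/5)
obs 2: x=1 → posterior Dirichlet(13/3, 9, 8/5)
obs 3: x=2 → posterior Dirichlet(13/3, 9, 13/5)
obs 4: x=0 → posterior Dirichlet(16/3, 9, 13/5)
obs 5: x=0 → posterior Dirichlet(19/3, 9, 13/5)
obs 6: x=0 → posterior Dirichlet(22/3, 9, 13/5)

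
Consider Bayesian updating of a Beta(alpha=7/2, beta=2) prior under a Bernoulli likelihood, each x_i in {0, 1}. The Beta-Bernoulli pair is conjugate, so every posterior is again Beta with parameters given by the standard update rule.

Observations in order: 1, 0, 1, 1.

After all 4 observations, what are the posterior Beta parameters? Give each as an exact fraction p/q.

obs 1: x=1 → posterior Beta(9/2, 2)
obs 2: x=0 → posterior Beta(9/2, 3)
obs 3: x=1 → posterior Beta(11/2, 3)
obs 4: x=1 → posterior Beta(13/2, 3)

alpha=13/2, beta=3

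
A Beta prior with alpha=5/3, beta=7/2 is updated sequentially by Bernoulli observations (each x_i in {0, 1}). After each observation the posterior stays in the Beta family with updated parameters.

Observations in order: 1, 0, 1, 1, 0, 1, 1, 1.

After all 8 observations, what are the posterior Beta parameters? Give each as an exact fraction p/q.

alpha=23/3, beta=11/2

obs 1: x=1 → posterior Beta(8/3, 7/2)
obs 2: x=0 → posterior Beta(8/3, 9/2)
obs 3: x=1 → posterior Beta(11/3, 9/2)
obs 4: x=1 → posterior Beta(14/3, 9/2)
obs 5: x=0 → posterior Beta(14/3, 11/2)
obs 6: x=1 → posterior Beta(17/3, 11/2)
obs 7: x=1 → posterior Beta(20/3, 11/2)
obs 8: x=1 → posterior Beta(23/3, 11/2)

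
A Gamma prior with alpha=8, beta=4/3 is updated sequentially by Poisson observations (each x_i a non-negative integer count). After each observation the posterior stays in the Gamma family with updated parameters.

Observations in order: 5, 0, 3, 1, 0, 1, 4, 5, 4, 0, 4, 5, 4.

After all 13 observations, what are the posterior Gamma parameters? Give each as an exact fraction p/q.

alpha=44, beta=43/3

obs 1: x=5 → posterior Gamma(13, 7/3)
obs 2: x=0 → posterior Gamma(13, 10/3)
obs 3: x=3 → posterior Gamma(16, 13/3)
obs 4: x=1 → posterior Gamma(17, 16/3)
obs 5: x=0 → posterior Gamma(17, 19/3)
obs 6: x=1 → posterior Gamma(18, 22/3)
obs 7: x=4 → posterior Gamma(22, 25/3)
obs 8: x=5 → posterior Gamma(27, 28/3)
obs 9: x=4 → posterior Gamma(31, 31/3)
obs 10: x=0 → posterior Gamma(31, 34/3)
obs 11: x=4 → posterior Gamma(35, 37/3)
obs 12: x=5 → posterior Gamma(40, 40/3)
obs 13: x=4 → posterior Gamma(44, 43/3)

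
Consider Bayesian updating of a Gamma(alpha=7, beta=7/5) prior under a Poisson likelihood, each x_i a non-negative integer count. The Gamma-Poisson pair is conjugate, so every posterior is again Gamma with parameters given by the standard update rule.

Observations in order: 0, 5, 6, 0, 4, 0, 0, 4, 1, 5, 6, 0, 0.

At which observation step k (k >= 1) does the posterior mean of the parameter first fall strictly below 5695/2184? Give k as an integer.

k = 9

obs 1: x=0 → posterior Gamma(7, 12/5)
obs 2: x=5 → posterior Gamma(12, 17/5)
obs 3: x=6 → posterior Gamma(18, 22/5)
obs 4: x=0 → posterior Gamma(18, 27/5)
obs 5: x=4 → posterior Gamma(22, 32/5)
obs 6: x=0 → posterior Gamma(22, 37/5)
obs 7: x=0 → posterior Gamma(22, 42/5)
obs 8: x=4 → posterior Gamma(26, 47/5)
obs 9: x=1 → posterior Gamma(27, 52/5)
obs 10: x=5 → posterior Gamma(32, 57/5)
obs 11: x=6 → posterior Gamma(38, 62/5)
obs 12: x=0 → posterior Gamma(38, 67/5)
obs 13: x=0 → posterior Gamma(38, 72/5)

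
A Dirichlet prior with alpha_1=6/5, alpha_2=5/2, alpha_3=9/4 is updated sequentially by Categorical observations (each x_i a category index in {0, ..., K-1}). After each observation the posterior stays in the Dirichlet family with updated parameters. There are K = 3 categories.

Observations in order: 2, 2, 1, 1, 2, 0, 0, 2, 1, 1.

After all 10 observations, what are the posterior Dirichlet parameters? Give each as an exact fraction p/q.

alpha_1=16/5, alpha_2=13/2, alpha_3=25/4

obs 1: x=2 → posterior Dirichlet(6/5, 5/2, 13/4)
obs 2: x=2 → posterior Dirichlet(6/5, 5/2, 17/4)
obs 3: x=1 → posterior Dirichlet(6/5, 7/2, 17/4)
obs 4: x=1 → posterior Dirichlet(6/5, 9/2, 17/4)
obs 5: x=2 → posterior Dirichlet(6/5, 9/2, 21/4)
obs 6: x=0 → posterior Dirichlet(11/5, 9/2, 21/4)
obs 7: x=0 → posterior Dirichlet(16/5, 9/2, 21/4)
obs 8: x=2 → posterior Dirichlet(16/5, 9/2, 25/4)
obs 9: x=1 → posterior Dirichlet(16/5, 11/2, 25/4)
obs 10: x=1 → posterior Dirichlet(16/5, 13/2, 25/4)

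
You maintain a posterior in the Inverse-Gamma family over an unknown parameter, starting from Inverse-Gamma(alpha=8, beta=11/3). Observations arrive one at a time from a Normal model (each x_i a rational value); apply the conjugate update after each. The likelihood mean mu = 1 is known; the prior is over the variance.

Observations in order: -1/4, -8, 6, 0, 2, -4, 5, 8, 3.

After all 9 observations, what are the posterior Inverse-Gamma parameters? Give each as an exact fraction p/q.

alpha=25/2, beta=10123/96

obs 1: x=-1/4 → posterior Inverse-Gamma(17/2, 427/96)
obs 2: x=-8 → posterior Inverse-Gamma(9, 4315/96)
obs 3: x=6 → posterior Inverse-Gamma(19/2, 5515/96)
obs 4: x=0 → posterior Inverse-Gamma(10, 5563/96)
obs 5: x=2 → posterior Inverse-Gamma(21/2, 5611/96)
obs 6: x=-4 → posterior Inverse-Gamma(11, 6811/96)
obs 7: x=5 → posterior Inverse-Gamma(23/2, 7579/96)
obs 8: x=8 → posterior Inverse-Gamma(12, 9931/96)
obs 9: x=3 → posterior Inverse-Gamma(25/2, 10123/96)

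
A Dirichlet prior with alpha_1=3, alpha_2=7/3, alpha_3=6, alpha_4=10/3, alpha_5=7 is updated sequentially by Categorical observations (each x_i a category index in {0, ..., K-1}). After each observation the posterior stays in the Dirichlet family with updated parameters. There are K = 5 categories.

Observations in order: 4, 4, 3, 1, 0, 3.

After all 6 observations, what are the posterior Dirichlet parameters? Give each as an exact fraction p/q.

alpha_1=4, alpha_2=10/3, alpha_3=6, alpha_4=16/3, alpha_5=9

obs 1: x=4 → posterior Dirichlet(3, 7/3, 6, 10/3, 8)
obs 2: x=4 → posterior Dirichlet(3, 7/3, 6, 10/3, 9)
obs 3: x=3 → posterior Dirichlet(3, 7/3, 6, 13/3, 9)
obs 4: x=1 → posterior Dirichlet(3, 10/3, 6, 13/3, 9)
obs 5: x=0 → posterior Dirichlet(4, 10/3, 6, 13/3, 9)
obs 6: x=3 → posterior Dirichlet(4, 10/3, 6, 16/3, 9)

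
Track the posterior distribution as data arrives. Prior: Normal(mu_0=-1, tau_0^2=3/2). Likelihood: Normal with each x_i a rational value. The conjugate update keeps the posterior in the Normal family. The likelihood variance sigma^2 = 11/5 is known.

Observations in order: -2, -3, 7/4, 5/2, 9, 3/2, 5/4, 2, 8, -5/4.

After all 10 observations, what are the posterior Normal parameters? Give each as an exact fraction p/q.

obs 1: x=-2 → posterior Normal(-52/37, 33/37)
obs 2: x=-3 → posterior Normal(-97/52, 33/52)
obs 3: x=7/4 → posterior Normal(-283/268, 33/67)
obs 4: x=5/2 → posterior Normal(-133/328, 33/82)
obs 5: x=9 → posterior Normal(407/388, 33/97)
obs 6: x=3/2 → posterior Normal(71/64, 33/112)
obs 7: x=5/4 → posterior Normal(143/127, 33/127)
obs 8: x=2 → posterior Normal(173/142, 33/142)
obs 9: x=8 → posterior Normal(293/157, 33/157)
obs 10: x=-5/4 → posterior Normal(1097/688, 33/172)

mu_0=1097/688, tau_0^2=33/172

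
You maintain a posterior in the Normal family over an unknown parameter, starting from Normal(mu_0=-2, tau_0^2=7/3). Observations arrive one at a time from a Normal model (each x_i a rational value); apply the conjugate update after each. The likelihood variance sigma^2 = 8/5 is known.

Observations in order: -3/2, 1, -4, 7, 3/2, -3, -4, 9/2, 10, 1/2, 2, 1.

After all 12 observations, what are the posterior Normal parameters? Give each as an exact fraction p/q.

obs 1: x=-3/2 → posterior Normal(-201/118, 56/59)
obs 2: x=1 → posterior Normal(-131/188, 28/47)
obs 3: x=-4 → posterior Normal(-137/86, 56/129)
obs 4: x=7 → posterior Normal(79/328, 14/41)
obs 5: x=3/2 → posterior Normal(92/199, 56/199)
obs 6: x=-3 → posterior Normal(-1/18, 28/117)
obs 7: x=-4 → posterior Normal(-153/269, 56/269)
obs 8: x=9/2 → posterior Normal(9/608, 7/38)
obs 9: x=10 → posterior Normal(709/678, 56/339)
obs 10: x=1/2 → posterior Normal(186/187, 28/187)
obs 11: x=2 → posterior Normal(442/409, 56/409)
obs 12: x=1 → posterior Normal(159/148, 14/111)

mu_0=159/148, tau_0^2=14/111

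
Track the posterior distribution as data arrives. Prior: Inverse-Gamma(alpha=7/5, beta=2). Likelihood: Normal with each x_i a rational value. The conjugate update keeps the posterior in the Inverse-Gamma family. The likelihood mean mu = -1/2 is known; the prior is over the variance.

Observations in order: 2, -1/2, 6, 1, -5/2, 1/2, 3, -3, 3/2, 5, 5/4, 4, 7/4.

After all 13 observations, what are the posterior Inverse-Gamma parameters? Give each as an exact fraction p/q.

obs 1: x=2 → posterior Inverse-Gamma(19/10, 41/8)
obs 2: x=-1/2 → posterior Inverse-Gamma(12/5, 41/8)
obs 3: x=6 → posterior Inverse-Gamma(29/10, 105/4)
obs 4: x=1 → posterior Inverse-Gamma(17/5, 219/8)
obs 5: x=-5/2 → posterior Inverse-Gamma(39/10, 235/8)
obs 6: x=1/2 → posterior Inverse-Gamma(22/5, 239/8)
obs 7: x=3 → posterior Inverse-Gamma(49/10, 36)
obs 8: x=-3 → posterior Inverse-Gamma(27/5, 313/8)
obs 9: x=3/2 → posterior Inverse-Gamma(59/10, 329/8)
obs 10: x=5 → posterior Inverse-Gamma(32/5, 225/4)
obs 11: x=5/4 → posterior Inverse-Gamma(69/10, 1849/32)
obs 12: x=4 → posterior Inverse-Gamma(37/5, 2173/32)
obs 13: x=7/4 → posterior Inverse-Gamma(79/10, 1127/16)

alpha=79/10, beta=1127/16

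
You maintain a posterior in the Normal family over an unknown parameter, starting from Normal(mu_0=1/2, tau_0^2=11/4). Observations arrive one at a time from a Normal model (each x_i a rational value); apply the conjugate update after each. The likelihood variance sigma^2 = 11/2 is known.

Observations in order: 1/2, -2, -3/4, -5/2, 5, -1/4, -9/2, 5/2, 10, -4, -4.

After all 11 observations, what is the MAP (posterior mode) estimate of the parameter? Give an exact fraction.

1/13

obs 1: x=1/2 → posterior Normal(1/2, 11/6)
obs 2: x=-2 → posterior Normal(-1/8, 11/8)
obs 3: x=-3/4 → posterior Normal(-1/4, 11/10)
obs 4: x=-5/2 → posterior Normal(-5/8, 11/12)
obs 5: x=5 → posterior Normal(5/28, 11/14)
obs 6: x=-1/4 → posterior Normal(1/8, 11/16)
obs 7: x=-9/2 → posterior Normal(-7/18, 11/18)
obs 8: x=5/2 → posterior Normal(-1/10, 11/20)
obs 9: x=10 → posterior Normal(9/11, 1/2)
obs 10: x=-4 → posterior Normal(5/12, 11/24)
obs 11: x=-4 → posterior Normal(1/13, 11/26)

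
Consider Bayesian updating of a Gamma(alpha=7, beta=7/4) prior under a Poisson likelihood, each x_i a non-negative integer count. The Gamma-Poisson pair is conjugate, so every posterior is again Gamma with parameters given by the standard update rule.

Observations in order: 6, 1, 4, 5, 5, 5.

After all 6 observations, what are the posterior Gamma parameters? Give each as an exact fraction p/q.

obs 1: x=6 → posterior Gamma(13, 11/4)
obs 2: x=1 → posterior Gamma(14, 15/4)
obs 3: x=4 → posterior Gamma(18, 19/4)
obs 4: x=5 → posterior Gamma(23, 23/4)
obs 5: x=5 → posterior Gamma(28, 27/4)
obs 6: x=5 → posterior Gamma(33, 31/4)

alpha=33, beta=31/4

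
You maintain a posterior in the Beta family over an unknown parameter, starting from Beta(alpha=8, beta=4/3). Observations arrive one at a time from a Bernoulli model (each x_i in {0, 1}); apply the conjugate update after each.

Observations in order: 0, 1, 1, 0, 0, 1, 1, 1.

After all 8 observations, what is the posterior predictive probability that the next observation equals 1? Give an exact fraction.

obs 1: x=0 → posterior Beta(8, 7/3)
obs 2: x=1 → posterior Beta(9, 7/3)
obs 3: x=1 → posterior Beta(10, 7/3)
obs 4: x=0 → posterior Beta(10, 10/3)
obs 5: x=0 → posterior Beta(10, 13/3)
obs 6: x=1 → posterior Beta(11, 13/3)
obs 7: x=1 → posterior Beta(12, 13/3)
obs 8: x=1 → posterior Beta(13, 13/3)

3/4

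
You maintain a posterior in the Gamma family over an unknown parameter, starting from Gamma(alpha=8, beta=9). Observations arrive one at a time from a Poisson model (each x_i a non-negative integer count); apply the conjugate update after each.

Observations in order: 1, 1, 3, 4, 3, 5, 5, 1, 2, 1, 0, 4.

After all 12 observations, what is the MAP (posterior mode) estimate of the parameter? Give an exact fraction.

37/21

obs 1: x=1 → posterior Gamma(9, 10)
obs 2: x=1 → posterior Gamma(10, 11)
obs 3: x=3 → posterior Gamma(13, 12)
obs 4: x=4 → posterior Gamma(17, 13)
obs 5: x=3 → posterior Gamma(20, 14)
obs 6: x=5 → posterior Gamma(25, 15)
obs 7: x=5 → posterior Gamma(30, 16)
obs 8: x=1 → posterior Gamma(31, 17)
obs 9: x=2 → posterior Gamma(33, 18)
obs 10: x=1 → posterior Gamma(34, 19)
obs 11: x=0 → posterior Gamma(34, 20)
obs 12: x=4 → posterior Gamma(38, 21)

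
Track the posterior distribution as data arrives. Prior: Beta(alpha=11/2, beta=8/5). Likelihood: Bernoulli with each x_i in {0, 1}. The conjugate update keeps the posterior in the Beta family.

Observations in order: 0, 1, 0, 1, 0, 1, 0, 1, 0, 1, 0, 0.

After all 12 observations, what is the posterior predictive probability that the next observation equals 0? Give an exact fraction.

obs 1: x=0 → posterior Beta(11/2, 13/5)
obs 2: x=1 → posterior Beta(13/2, 13/5)
obs 3: x=0 → posterior Beta(13/2, 18/5)
obs 4: x=1 → posterior Beta(15/2, 18/5)
obs 5: x=0 → posterior Beta(15/2, 23/5)
obs 6: x=1 → posterior Beta(17/2, 23/5)
obs 7: x=0 → posterior Beta(17/2, 28/5)
obs 8: x=1 → posterior Beta(19/2, 28/5)
obs 9: x=0 → posterior Beta(19/2, 33/5)
obs 10: x=1 → posterior Beta(21/2, 33/5)
obs 11: x=0 → posterior Beta(21/2, 38/5)
obs 12: x=0 → posterior Beta(21/2, 43/5)

86/191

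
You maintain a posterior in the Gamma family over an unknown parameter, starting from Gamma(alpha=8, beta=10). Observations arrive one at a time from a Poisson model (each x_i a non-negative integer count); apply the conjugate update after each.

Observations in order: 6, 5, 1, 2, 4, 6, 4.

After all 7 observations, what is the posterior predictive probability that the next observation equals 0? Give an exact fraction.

197770344305988984840145602058543169130838081/1548139828427760582529495524831238344488779776

obs 1: x=6 → posterior Gamma(14, 11)
obs 2: x=5 → posterior Gamma(19, 12)
obs 3: x=1 → posterior Gamma(20, 13)
obs 4: x=2 → posterior Gamma(22, 14)
obs 5: x=4 → posterior Gamma(26, 15)
obs 6: x=6 → posterior Gamma(32, 16)
obs 7: x=4 → posterior Gamma(36, 17)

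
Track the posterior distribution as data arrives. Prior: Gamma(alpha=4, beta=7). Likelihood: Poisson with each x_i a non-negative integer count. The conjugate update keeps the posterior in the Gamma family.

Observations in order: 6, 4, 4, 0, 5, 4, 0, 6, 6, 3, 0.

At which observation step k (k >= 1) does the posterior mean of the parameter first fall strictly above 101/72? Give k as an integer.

obs 1: x=6 → posterior Gamma(10, 8)
obs 2: x=4 → posterior Gamma(14, 9)
obs 3: x=4 → posterior Gamma(18, 10)
obs 4: x=0 → posterior Gamma(18, 11)
obs 5: x=5 → posterior Gamma(23, 12)
obs 6: x=4 → posterior Gamma(27, 13)
obs 7: x=0 → posterior Gamma(27, 14)
obs 8: x=6 → posterior Gamma(33, 15)
obs 9: x=6 → posterior Gamma(39, 16)
obs 10: x=3 → posterior Gamma(42, 17)
obs 11: x=0 → posterior Gamma(42, 18)

k = 2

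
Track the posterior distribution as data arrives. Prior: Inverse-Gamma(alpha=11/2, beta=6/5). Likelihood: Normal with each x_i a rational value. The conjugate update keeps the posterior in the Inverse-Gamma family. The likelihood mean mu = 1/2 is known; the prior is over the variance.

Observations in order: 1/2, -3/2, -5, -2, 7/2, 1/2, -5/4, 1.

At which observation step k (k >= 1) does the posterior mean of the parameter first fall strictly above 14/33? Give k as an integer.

obs 1: x=1/2 → posterior Inverse-Gamma(6, 6/5)
obs 2: x=-3/2 → posterior Inverse-Gamma(13/2, 16/5)
obs 3: x=-5 → posterior Inverse-Gamma(7, 733/40)
obs 4: x=-2 → posterior Inverse-Gamma(15/2, 429/20)
obs 5: x=7/2 → posterior Inverse-Gamma(8, 519/20)
obs 6: x=1/2 → posterior Inverse-Gamma(17/2, 519/20)
obs 7: x=-5/4 → posterior Inverse-Gamma(9, 4397/160)
obs 8: x=1 → posterior Inverse-Gamma(19/2, 4417/160)

k = 2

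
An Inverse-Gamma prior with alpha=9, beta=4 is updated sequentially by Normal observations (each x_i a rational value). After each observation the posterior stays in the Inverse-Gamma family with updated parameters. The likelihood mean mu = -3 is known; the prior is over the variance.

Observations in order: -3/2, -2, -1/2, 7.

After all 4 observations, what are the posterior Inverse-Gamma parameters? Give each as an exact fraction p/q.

obs 1: x=-3/2 → posterior Inverse-Gamma(19/2, 41/8)
obs 2: x=-2 → posterior Inverse-Gamma(10, 45/8)
obs 3: x=-1/2 → posterior Inverse-Gamma(21/2, 35/4)
obs 4: x=7 → posterior Inverse-Gamma(11, 235/4)

alpha=11, beta=235/4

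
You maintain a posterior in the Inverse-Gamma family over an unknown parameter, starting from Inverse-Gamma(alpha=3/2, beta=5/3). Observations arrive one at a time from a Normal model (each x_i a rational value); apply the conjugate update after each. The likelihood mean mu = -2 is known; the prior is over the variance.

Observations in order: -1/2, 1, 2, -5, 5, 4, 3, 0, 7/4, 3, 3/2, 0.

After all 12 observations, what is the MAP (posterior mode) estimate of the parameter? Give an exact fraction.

obs 1: x=-1/2 → posterior Inverse-Gamma(2, 67/24)
obs 2: x=1 → posterior Inverse-Gamma(5/2, 175/24)
obs 3: x=2 → posterior Inverse-Gamma(3, 367/24)
obs 4: x=-5 → posterior Inverse-Gamma(7/2, 475/24)
obs 5: x=5 → posterior Inverse-Gamma(4, 1063/24)
obs 6: x=4 → posterior Inverse-Gamma(9/2, 1495/24)
obs 7: x=3 → posterior Inverse-Gamma(5, 1795/24)
obs 8: x=0 → posterior Inverse-Gamma(11/2, 1843/24)
obs 9: x=7/4 → posterior Inverse-Gamma(6, 8047/96)
obs 10: x=3 → posterior Inverse-Gamma(13/2, 9247/96)
obs 11: x=3/2 → posterior Inverse-Gamma(7, 9835/96)
obs 12: x=0 → posterior Inverse-Gamma(15/2, 10027/96)

10027/816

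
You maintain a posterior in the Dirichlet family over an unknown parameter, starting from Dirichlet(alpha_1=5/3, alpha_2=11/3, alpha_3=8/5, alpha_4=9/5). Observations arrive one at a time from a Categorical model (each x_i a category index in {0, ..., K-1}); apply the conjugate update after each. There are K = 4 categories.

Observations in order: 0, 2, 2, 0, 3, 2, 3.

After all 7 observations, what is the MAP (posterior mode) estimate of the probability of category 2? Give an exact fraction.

27/88

obs 1: x=0 → posterior Dirichlet(8/3, 11/3, 8/5, 9/5)
obs 2: x=2 → posterior Dirichlet(8/3, 11/3, 13/5, 9/5)
obs 3: x=2 → posterior Dirichlet(8/3, 11/3, 18/5, 9/5)
obs 4: x=0 → posterior Dirichlet(11/3, 11/3, 18/5, 9/5)
obs 5: x=3 → posterior Dirichlet(11/3, 11/3, 18/5, 14/5)
obs 6: x=2 → posterior Dirichlet(11/3, 11/3, 23/5, 14/5)
obs 7: x=3 → posterior Dirichlet(11/3, 11/3, 23/5, 19/5)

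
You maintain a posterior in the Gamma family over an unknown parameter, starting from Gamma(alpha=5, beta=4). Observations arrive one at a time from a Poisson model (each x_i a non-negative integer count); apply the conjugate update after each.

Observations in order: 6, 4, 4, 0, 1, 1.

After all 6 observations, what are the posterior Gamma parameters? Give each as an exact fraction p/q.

obs 1: x=6 → posterior Gamma(11, 5)
obs 2: x=4 → posterior Gamma(15, 6)
obs 3: x=4 → posterior Gamma(19, 7)
obs 4: x=0 → posterior Gamma(19, 8)
obs 5: x=1 → posterior Gamma(20, 9)
obs 6: x=1 → posterior Gamma(21, 10)

alpha=21, beta=10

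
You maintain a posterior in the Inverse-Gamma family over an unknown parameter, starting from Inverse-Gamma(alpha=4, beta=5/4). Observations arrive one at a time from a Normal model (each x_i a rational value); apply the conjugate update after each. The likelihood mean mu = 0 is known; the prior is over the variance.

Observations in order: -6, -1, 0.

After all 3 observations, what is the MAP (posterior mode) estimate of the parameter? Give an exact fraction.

79/26

obs 1: x=-6 → posterior Inverse-Gamma(9/2, 77/4)
obs 2: x=-1 → posterior Inverse-Gamma(5, 79/4)
obs 3: x=0 → posterior Inverse-Gamma(11/2, 79/4)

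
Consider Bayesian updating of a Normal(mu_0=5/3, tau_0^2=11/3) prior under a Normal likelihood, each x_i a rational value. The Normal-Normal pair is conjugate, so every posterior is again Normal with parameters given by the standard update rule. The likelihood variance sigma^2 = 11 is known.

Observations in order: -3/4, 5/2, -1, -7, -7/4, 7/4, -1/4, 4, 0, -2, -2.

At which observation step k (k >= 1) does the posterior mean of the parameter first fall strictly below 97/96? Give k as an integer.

k = 3

obs 1: x=-3/4 → posterior Normal(17/16, 11/4)
obs 2: x=5/2 → posterior Normal(27/20, 11/5)
obs 3: x=-1 → posterior Normal(23/24, 11/6)
obs 4: x=-7 → posterior Normal(-5/28, 11/7)
obs 5: x=-7/4 → posterior Normal(-3/8, 11/8)
obs 6: x=7/4 → posterior Normal(-5/36, 11/9)
obs 7: x=-1/4 → posterior Normal(-3/20, 11/10)
obs 8: x=4 → posterior Normal(5/22, 1)
obs 9: x=0 → posterior Normal(5/24, 11/12)
obs 10: x=-2 → posterior Normal(1/26, 11/13)
obs 11: x=-2 → posterior Normal(-3/28, 11/14)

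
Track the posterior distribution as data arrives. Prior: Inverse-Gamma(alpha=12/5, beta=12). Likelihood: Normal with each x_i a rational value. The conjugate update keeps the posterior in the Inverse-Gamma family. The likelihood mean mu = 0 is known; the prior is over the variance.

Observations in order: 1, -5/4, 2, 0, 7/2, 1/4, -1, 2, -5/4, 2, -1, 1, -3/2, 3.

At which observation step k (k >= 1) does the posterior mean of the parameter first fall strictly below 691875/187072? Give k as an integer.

k = 13

obs 1: x=1 → posterior Inverse-Gamma(29/10, 25/2)
obs 2: x=-5/4 → posterior Inverse-Gamma(17/5, 425/32)
obs 3: x=2 → posterior Inverse-Gamma(39/10, 489/32)
obs 4: x=0 → posterior Inverse-Gamma(22/5, 489/32)
obs 5: x=7/2 → posterior Inverse-Gamma(49/10, 685/32)
obs 6: x=1/4 → posterior Inverse-Gamma(27/5, 343/16)
obs 7: x=-1 → posterior Inverse-Gamma(59/10, 351/16)
obs 8: x=2 → posterior Inverse-Gamma(32/5, 383/16)
obs 9: x=-5/4 → posterior Inverse-Gamma(69/10, 791/32)
obs 10: x=2 → posterior Inverse-Gamma(37/5, 855/32)
obs 11: x=-1 → posterior Inverse-Gamma(79/10, 871/32)
obs 12: x=1 → posterior Inverse-Gamma(42/5, 887/32)
obs 13: x=-3/2 → posterior Inverse-Gamma(89/10, 923/32)
obs 14: x=3 → posterior Inverse-Gamma(47/5, 1067/32)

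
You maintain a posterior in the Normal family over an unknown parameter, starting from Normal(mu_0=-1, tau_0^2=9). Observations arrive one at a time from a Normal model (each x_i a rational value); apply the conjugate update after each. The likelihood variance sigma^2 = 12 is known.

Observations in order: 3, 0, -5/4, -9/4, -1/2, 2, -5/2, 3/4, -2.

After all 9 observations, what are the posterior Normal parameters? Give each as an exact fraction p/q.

obs 1: x=3 → posterior Normal(5/7, 36/7)
obs 2: x=0 → posterior Normal(1/2, 18/5)
obs 3: x=-5/4 → posterior Normal(5/52, 36/13)
obs 4: x=-9/4 → posterior Normal(-11/32, 9/4)
obs 5: x=-1/2 → posterior Normal(-7/19, 36/19)
obs 6: x=2 → posterior Normal(-1/22, 18/11)
obs 7: x=-5/2 → posterior Normal(-17/50, 36/25)
obs 8: x=3/4 → posterior Normal(-25/112, 9/7)
obs 9: x=-2 → posterior Normal(-49/124, 36/31)

mu_0=-49/124, tau_0^2=36/31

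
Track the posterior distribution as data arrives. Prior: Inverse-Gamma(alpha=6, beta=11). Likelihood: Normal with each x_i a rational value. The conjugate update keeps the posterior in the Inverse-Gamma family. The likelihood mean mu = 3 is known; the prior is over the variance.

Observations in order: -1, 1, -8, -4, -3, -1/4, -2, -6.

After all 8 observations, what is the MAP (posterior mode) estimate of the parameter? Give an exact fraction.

5833/352

obs 1: x=-1 → posterior Inverse-Gamma(13/2, 19)
obs 2: x=1 → posterior Inverse-Gamma(7, 21)
obs 3: x=-8 → posterior Inverse-Gamma(15/2, 163/2)
obs 4: x=-4 → posterior Inverse-Gamma(8, 106)
obs 5: x=-3 → posterior Inverse-Gamma(17/2, 124)
obs 6: x=-1/4 → posterior Inverse-Gamma(9, 4137/32)
obs 7: x=-2 → posterior Inverse-Gamma(19/2, 4537/32)
obs 8: x=-6 → posterior Inverse-Gamma(10, 5833/32)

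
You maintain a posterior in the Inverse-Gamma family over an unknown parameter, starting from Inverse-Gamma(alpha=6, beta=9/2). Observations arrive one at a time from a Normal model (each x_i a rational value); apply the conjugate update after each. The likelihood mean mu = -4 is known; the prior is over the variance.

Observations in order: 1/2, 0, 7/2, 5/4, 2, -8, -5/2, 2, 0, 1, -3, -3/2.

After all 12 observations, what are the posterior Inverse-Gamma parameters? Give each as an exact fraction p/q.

obs 1: x=1/2 → posterior Inverse-Gamma(13/2, 117/8)
obs 2: x=0 → posterior Inverse-Gamma(7, 181/8)
obs 3: x=7/2 → posterior Inverse-Gamma(15/2, 203/4)
obs 4: x=5/4 → posterior Inverse-Gamma(8, 2065/32)
obs 5: x=2 → posterior Inverse-Gamma(17/2, 2641/32)
obs 6: x=-8 → posterior Inverse-Gamma(9, 2897/32)
obs 7: x=-5/2 → posterior Inverse-Gamma(19/2, 2933/32)
obs 8: x=2 → posterior Inverse-Gamma(10, 3509/32)
obs 9: x=0 → posterior Inverse-Gamma(21/2, 3765/32)
obs 10: x=1 → posterior Inverse-Gamma(11, 4165/32)
obs 11: x=-3 → posterior Inverse-Gamma(23/2, 4181/32)
obs 12: x=-3/2 → posterior Inverse-Gamma(12, 4281/32)

alpha=12, beta=4281/32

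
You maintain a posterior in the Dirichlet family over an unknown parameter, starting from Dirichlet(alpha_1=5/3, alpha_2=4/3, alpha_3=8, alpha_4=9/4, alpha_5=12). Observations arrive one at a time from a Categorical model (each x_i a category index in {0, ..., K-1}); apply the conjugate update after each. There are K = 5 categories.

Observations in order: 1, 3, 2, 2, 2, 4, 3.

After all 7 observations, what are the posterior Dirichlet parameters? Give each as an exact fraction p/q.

obs 1: x=1 → posterior Dirichlet(5/3, 7/3, 8, 9/4, 12)
obs 2: x=3 → posterior Dirichlet(5/3, 7/3, 8, 13/4, 12)
obs 3: x=2 → posterior Dirichlet(5/3, 7/3, 9, 13/4, 12)
obs 4: x=2 → posterior Dirichlet(5/3, 7/3, 10, 13/4, 12)
obs 5: x=2 → posterior Dirichlet(5/3, 7/3, 11, 13/4, 12)
obs 6: x=4 → posterior Dirichlet(5/3, 7/3, 11, 13/4, 13)
obs 7: x=3 → posterior Dirichlet(5/3, 7/3, 11, 17/4, 13)

alpha_1=5/3, alpha_2=7/3, alpha_3=11, alpha_4=17/4, alpha_5=13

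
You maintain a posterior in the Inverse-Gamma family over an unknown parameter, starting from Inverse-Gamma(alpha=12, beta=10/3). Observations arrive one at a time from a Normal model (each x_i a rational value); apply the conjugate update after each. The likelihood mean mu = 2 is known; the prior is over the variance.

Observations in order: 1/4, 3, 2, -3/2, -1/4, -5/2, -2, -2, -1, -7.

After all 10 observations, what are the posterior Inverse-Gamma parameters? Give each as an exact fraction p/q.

alpha=17, beta=4087/48

obs 1: x=1/4 → posterior Inverse-Gamma(25/2, 467/96)
obs 2: x=3 → posterior Inverse-Gamma(13, 515/96)
obs 3: x=2 → posterior Inverse-Gamma(27/2, 515/96)
obs 4: x=-3/2 → posterior Inverse-Gamma(14, 1103/96)
obs 5: x=-1/4 → posterior Inverse-Gamma(29/2, 673/48)
obs 6: x=-5/2 → posterior Inverse-Gamma(15, 1159/48)
obs 7: x=-2 → posterior Inverse-Gamma(31/2, 1543/48)
obs 8: x=-2 → posterior Inverse-Gamma(16, 1927/48)
obs 9: x=-1 → posterior Inverse-Gamma(33/2, 2143/48)
obs 10: x=-7 → posterior Inverse-Gamma(17, 4087/48)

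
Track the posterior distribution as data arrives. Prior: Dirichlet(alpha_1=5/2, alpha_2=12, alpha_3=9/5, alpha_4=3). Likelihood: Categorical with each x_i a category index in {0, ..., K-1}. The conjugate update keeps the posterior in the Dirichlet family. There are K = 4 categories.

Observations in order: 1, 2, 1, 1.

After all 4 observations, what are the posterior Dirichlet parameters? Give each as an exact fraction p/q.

alpha_1=5/2, alpha_2=15, alpha_3=14/5, alpha_4=3

obs 1: x=1 → posterior Dirichlet(5/2, 13, 9/5, 3)
obs 2: x=2 → posterior Dirichlet(5/2, 13, 14/5, 3)
obs 3: x=1 → posterior Dirichlet(5/2, 14, 14/5, 3)
obs 4: x=1 → posterior Dirichlet(5/2, 15, 14/5, 3)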